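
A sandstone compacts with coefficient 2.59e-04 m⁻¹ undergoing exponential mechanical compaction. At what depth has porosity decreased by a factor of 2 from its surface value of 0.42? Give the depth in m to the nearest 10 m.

2680 m

Working in km (1 km = 1000 m; β in km⁻¹ = β in m⁻¹ × 1000):
φ/φ₀ = 1/2 ⇒ exp(−β·Z) = 1/2 ⇒ Z = ln(2) / β
Z = 0.6931 / 0.259 = 2.676 km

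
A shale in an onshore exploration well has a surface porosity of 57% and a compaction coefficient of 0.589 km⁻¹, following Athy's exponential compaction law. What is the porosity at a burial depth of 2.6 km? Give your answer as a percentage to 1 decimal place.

12.3%

n = n₀·exp(−k·d) = 0.57 × exp(−0.589 × 2.6) = 0.57 × exp(−1.531)
  = 0.57 × 0.2162 = 0.1233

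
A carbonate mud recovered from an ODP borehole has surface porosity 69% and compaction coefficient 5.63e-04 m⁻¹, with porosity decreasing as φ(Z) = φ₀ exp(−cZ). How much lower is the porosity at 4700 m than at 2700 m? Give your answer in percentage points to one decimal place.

10.2 percentage points

Working in km (1 km = 1000 m; c in km⁻¹ = c in m⁻¹ × 1000):
φ(2.7) = 0.69·e^(−0.563×2.7) = 0.1509
φ(4.7) = 0.69·e^(−0.563×4.7) = 0.0489
Δφ = 0.1509 − 0.0489 = 0.1020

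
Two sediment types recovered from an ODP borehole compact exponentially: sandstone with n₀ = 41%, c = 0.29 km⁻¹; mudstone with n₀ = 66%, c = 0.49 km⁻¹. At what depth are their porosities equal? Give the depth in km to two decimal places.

2.38 km

Set n₀ₐ e^(−cₐz) = n₀ᵦ e^(−cᵦz) ⇒ ln(n₀ₐ/n₀ᵦ) = (cₐ − cᵦ)·z
z = ln(0.41/0.66) / (0.29 − 0.49) = -0.4761 / -0.2 = 2.380 km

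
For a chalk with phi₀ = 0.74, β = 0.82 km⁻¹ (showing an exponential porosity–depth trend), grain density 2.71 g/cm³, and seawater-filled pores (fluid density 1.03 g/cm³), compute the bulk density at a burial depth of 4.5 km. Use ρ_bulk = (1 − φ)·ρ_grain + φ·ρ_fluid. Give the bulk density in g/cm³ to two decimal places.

2.68 g/cm³

Porosity at depth: phi = 0.74·exp(−0.82×4.5) = 0.74×0.0250 = 0.0185
Bulk density: ρ_b = (1−phi)ρ_g + phi·ρ_f = 0.9815×2.71 + 0.0185×1.03
       = 2.660 + 0.019 = 2.679 g/cm³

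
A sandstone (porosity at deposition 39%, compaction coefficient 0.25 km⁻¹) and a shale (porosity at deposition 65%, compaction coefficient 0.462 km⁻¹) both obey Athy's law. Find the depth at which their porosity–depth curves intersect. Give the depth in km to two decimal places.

2.41 km

Set phi₀ₐ e^(−cₐz) = phi₀ᵦ e^(−cᵦz) ⇒ ln(phi₀ₐ/phi₀ᵦ) = (cₐ − cᵦ)·z
z = ln(0.39/0.65) / (0.25 − 0.462) = -0.5108 / -0.212 = 2.410 km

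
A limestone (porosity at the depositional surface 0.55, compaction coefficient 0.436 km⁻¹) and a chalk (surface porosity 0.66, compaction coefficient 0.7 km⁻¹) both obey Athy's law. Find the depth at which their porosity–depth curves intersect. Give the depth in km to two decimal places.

Set n₀ₐ e^(−βₐd) = n₀ᵦ e^(−βᵦd) ⇒ ln(n₀ₐ/n₀ᵦ) = (βₐ − βᵦ)·d
d = ln(0.55/0.66) / (0.436 − 0.7) = -0.1823 / -0.264 = 0.691 km

0.69 km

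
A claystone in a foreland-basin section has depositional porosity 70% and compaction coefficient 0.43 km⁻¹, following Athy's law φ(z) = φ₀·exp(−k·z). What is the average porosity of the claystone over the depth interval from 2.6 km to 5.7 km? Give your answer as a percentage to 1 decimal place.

12.6%

⟨φ⟩ = (1/(z₂−z₁)) ∫ φ₀ e^(−kz) dz = φ₀·(e^(−k·z₁) − e^(−k·z₂)) / (k·(z₂−z₁))
e^(−0.43×2.6) = 0.3269; e^(−0.43×5.7) = 0.0862
⟨φ⟩ = 0.7 × (0.3269 − 0.0862) / (0.43 × 3.1) = 0.7 × 0.1806 = 0.1264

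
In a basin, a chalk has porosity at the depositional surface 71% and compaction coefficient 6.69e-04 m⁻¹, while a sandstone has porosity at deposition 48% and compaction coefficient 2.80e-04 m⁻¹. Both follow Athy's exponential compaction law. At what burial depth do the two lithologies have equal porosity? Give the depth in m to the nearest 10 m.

Working in km (1 km = 1000 m; k in km⁻¹ = k in m⁻¹ × 1000):
Set phi₀ₐ e^(−kₐd) = phi₀ᵦ e^(−kᵦd) ⇒ ln(phi₀ₐ/phi₀ᵦ) = (kₐ − kᵦ)·d
d = ln(0.71/0.48) / (0.669 − 0.28) = 0.3915 / 0.389 = 1.006 km

1010 m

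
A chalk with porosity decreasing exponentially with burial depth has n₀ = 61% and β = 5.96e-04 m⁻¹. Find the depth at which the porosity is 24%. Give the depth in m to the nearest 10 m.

1570 m

Working in km (1 km = 1000 m; β in km⁻¹ = β in m⁻¹ × 1000):
Invert Athy's law: Z = ln(n₀/n) / β
Z = ln(0.61/0.24) / 0.596 = ln(2.542) / 0.596 = 0.9328 / 0.596 = 1.565 km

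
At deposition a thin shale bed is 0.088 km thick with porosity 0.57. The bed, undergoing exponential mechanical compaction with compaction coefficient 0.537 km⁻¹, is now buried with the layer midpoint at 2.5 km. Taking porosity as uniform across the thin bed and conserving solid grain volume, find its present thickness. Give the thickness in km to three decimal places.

Porosity at 2.5 km: phi = 0.57·exp(−0.537×2.5) = 0.1489
Solid-volume conservation: h(1−phi) = h₀(1−phi₀) ⇒ h = h₀·(1−phi₀)/(1−phi)
h = 0.088 × (1 − 0.57)/(1 − 0.1489) = 0.088 × 0.5052 = 0.0445 km

0.044 km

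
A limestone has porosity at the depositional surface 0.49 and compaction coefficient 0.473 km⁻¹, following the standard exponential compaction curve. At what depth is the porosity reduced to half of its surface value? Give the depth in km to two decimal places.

1.47 km

n/n₀ = 1/2 ⇒ exp(−k·Z) = 1/2 ⇒ Z = ln(2) / k
Z = 0.6931 / 0.473 = 1.465 km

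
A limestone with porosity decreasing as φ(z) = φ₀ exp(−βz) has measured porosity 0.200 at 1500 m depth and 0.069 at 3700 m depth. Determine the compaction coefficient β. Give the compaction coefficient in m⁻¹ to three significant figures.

0.000484 m⁻¹

Working in km (1 km = 1000 m; β in km⁻¹ = β in m⁻¹ × 1000):
Athy: φ(z) = φ₀ e^(−βz) ⇒ φ₁/φ₂ = e^{β(z₂−z₁)} ⇒ β = ln(φ₁/φ₂)/(z₂−z₁)
β = ln(0.2/0.069) / (3.7 − 1.5) = ln(2.899) / 2.2 = 1.0642 / 2.2 = 0.4837 km⁻¹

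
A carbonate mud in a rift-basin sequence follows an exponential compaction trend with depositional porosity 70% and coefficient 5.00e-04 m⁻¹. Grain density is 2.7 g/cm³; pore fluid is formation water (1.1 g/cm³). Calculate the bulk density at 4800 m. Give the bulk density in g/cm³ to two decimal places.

2.60 g/cm³

Working in km (1 km = 1000 m; k in km⁻¹ = k in m⁻¹ × 1000):
Porosity at depth: n = 0.7·exp(−0.5×4.8) = 0.7×0.0907 = 0.0635
Bulk density: ρ_b = (1−n)ρ_g + n·ρ_f = 0.9365×2.7 + 0.0635×1.1
       = 2.529 + 0.070 = 2.598 g/cm³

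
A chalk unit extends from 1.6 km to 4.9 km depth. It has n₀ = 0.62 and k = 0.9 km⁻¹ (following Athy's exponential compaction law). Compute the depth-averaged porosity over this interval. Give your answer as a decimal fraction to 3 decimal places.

⟨n⟩ = (1/(z₂−z₁)) ∫ n₀ e^(−kz) dz = n₀·(e^(−k·z₁) − e^(−k·z₂)) / (k·(z₂−z₁))
e^(−0.9×1.6) = 0.2369; e^(−0.9×4.9) = 0.0122
⟨n⟩ = 0.62 × (0.2369 − 0.0122) / (0.9 × 3.3) = 0.62 × 0.0757 = 0.0469

0.047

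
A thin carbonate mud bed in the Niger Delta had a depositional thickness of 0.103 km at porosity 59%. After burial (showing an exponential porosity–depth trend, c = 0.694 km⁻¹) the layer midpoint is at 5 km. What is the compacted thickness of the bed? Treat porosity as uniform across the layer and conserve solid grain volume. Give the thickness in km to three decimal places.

0.043 km

Porosity at 5 km: n = 0.59·exp(−0.694×5) = 0.0184
Solid-volume conservation: h(1−n) = h₀(1−n₀) ⇒ h = h₀·(1−n₀)/(1−n)
h = 0.103 × (1 − 0.59)/(1 − 0.0184) = 0.103 × 0.4177 = 0.0430 km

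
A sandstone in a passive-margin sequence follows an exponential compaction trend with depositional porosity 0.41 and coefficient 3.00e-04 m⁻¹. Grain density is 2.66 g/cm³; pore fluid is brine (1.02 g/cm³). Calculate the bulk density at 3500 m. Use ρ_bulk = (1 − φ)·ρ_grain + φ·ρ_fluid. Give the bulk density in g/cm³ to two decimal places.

Working in km (1 km = 1000 m; c in km⁻¹ = c in m⁻¹ × 1000):
Porosity at depth: φ = 0.41·exp(−0.3×3.5) = 0.41×0.3499 = 0.1435
Bulk density: ρ_b = (1−φ)ρ_g + φ·ρ_f = 0.8565×2.66 + 0.1435×1.02
       = 2.278 + 0.146 = 2.425 g/cm³

2.42 g/cm³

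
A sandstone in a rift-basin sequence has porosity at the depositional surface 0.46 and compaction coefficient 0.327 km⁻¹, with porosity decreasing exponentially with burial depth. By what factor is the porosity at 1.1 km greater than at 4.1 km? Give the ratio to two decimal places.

phi(z₁)/phi(z₂) = e^(−β·z₁)/e^(−β·z₂) = e^{β(z₂−z₁)}
= exp(0.327 × 3) = exp(0.981) = 2.6671

2.67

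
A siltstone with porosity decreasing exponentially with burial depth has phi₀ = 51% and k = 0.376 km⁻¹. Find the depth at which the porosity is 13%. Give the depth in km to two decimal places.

3.64 km

Invert Athy's law: Z = ln(phi₀/phi) / k
Z = ln(0.51/0.13) / 0.376 = ln(3.923) / 0.376 = 1.3669 / 0.376 = 3.635 km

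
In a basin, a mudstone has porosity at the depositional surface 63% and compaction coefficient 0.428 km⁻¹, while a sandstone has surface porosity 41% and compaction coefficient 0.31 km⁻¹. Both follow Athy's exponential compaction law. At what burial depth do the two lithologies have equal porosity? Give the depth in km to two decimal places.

3.64 km

Set φ₀ₐ e^(−kₐZ) = φ₀ᵦ e^(−kᵦZ) ⇒ ln(φ₀ₐ/φ₀ᵦ) = (kₐ − kᵦ)·Z
Z = ln(0.63/0.41) / (0.428 − 0.31) = 0.4296 / 0.118 = 3.640 km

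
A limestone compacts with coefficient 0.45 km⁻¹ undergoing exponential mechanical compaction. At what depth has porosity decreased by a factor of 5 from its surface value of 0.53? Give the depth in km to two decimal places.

φ/φ₀ = 1/5 ⇒ exp(−k·d) = 1/5 ⇒ d = ln(5) / k
d = 1.6094 / 0.45 = 3.577 km

3.58 km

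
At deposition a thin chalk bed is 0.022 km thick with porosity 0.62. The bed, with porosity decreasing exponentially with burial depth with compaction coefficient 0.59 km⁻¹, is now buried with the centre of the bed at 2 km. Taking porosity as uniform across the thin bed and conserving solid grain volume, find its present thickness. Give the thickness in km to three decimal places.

Porosity at 2 km: φ = 0.62·exp(−0.59×2) = 0.1905
Solid-volume conservation: h(1−φ) = h₀(1−φ₀) ⇒ h = h₀·(1−φ₀)/(1−φ)
h = 0.022 × (1 − 0.62)/(1 − 0.1905) = 0.022 × 0.4694 = 0.0103 km

0.010 km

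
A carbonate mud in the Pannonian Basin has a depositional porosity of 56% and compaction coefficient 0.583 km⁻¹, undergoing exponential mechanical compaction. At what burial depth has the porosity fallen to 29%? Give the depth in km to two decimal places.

1.13 km

Invert Athy's law: d = ln(phi₀/phi) / β
d = ln(0.56/0.29) / 0.583 = ln(1.931) / 0.583 = 0.6581 / 0.583 = 1.129 km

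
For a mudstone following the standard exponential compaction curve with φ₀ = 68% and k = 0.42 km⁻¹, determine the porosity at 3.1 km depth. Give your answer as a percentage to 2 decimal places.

φ = φ₀·exp(−k·Z) = 0.68 × exp(−0.42 × 3.1) = 0.68 × exp(−1.302)
  = 0.68 × 0.2720 = 0.1850

18.50%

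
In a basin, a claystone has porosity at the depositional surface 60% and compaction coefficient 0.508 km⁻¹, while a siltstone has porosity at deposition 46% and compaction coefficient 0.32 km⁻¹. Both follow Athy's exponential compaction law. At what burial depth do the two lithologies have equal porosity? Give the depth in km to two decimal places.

1.41 km

Set phi₀ₐ e^(−cₐd) = phi₀ᵦ e^(−cᵦd) ⇒ ln(phi₀ₐ/phi₀ᵦ) = (cₐ − cᵦ)·d
d = ln(0.6/0.46) / (0.508 − 0.32) = 0.2657 / 0.188 = 1.413 km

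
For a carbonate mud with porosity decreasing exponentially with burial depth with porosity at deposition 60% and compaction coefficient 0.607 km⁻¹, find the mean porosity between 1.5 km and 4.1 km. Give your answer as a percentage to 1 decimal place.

12.1%

⟨phi⟩ = (1/(z₂−z₁)) ∫ phi₀ e^(−cz) dz = phi₀·(e^(−c·z₁) − e^(−c·z₂)) / (c·(z₂−z₁))
e^(−0.607×1.5) = 0.4023; e^(−0.607×4.1) = 0.0830
⟨phi⟩ = 0.6 × (0.4023 − 0.0830) / (0.607 × 2.6) = 0.6 × 0.2023 = 0.1214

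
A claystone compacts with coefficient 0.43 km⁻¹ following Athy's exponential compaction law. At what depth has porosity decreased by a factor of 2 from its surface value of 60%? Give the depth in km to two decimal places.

1.61 km

φ/φ₀ = 1/2 ⇒ exp(−k·z) = 1/2 ⇒ z = ln(2) / k
z = 0.6931 / 0.43 = 1.612 km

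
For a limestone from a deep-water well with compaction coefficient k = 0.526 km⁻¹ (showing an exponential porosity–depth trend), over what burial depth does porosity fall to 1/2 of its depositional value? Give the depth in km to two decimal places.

1.32 km

φ/φ₀ = 1/2 ⇒ exp(−k·z) = 1/2 ⇒ z = ln(2) / k
z = 0.6931 / 0.526 = 1.318 km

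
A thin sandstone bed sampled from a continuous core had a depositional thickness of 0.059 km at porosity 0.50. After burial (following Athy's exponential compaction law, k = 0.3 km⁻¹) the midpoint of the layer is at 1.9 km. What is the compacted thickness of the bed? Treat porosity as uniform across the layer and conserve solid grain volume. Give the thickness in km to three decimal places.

Porosity at 1.9 km: phi = 0.5·exp(−0.3×1.9) = 0.2828
Solid-volume conservation: h(1−phi) = h₀(1−phi₀) ⇒ h = h₀·(1−phi₀)/(1−phi)
h = 0.059 × (1 − 0.5)/(1 − 0.2828) = 0.059 × 0.6971 = 0.0411 km

0.041 km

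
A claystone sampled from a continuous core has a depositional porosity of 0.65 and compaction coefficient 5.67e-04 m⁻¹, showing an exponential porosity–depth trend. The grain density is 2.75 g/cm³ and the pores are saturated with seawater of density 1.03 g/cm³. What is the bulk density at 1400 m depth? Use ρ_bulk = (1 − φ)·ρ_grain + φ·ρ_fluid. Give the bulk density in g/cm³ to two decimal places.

Working in km (1 km = 1000 m; β in km⁻¹ = β in m⁻¹ × 1000):
Porosity at depth: phi = 0.65·exp(−0.567×1.4) = 0.65×0.4521 = 0.2939
Bulk density: ρ_b = (1−phi)ρ_g + phi·ρ_f = 0.7061×2.75 + 0.2939×1.03
       = 1.942 + 0.303 = 2.245 g/cm³

2.24 g/cm³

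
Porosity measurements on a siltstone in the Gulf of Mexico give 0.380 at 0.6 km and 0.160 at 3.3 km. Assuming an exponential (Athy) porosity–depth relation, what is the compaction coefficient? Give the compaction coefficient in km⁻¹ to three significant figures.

0.320 km⁻¹

Athy: φ(z) = φ₀ e^(−cz) ⇒ φ₁/φ₂ = e^{c(z₂−z₁)} ⇒ c = ln(φ₁/φ₂)/(z₂−z₁)
c = ln(0.38/0.16) / (3.3 − 0.6) = ln(2.375) / 2.7 = 0.8650 / 2.7 = 0.3204 km⁻¹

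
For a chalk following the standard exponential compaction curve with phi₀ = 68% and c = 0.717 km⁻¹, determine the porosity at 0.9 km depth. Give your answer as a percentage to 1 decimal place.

35.7%

phi = phi₀·exp(−c·z) = 0.68 × exp(−0.717 × 0.9) = 0.68 × exp(−0.6453)
  = 0.68 × 0.5245 = 0.3567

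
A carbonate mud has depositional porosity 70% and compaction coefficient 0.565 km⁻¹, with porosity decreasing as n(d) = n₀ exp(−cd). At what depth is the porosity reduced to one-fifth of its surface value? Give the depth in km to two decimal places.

2.85 km

n/n₀ = 1/5 ⇒ exp(−c·d) = 1/5 ⇒ d = ln(5) / c
d = 1.6094 / 0.565 = 2.849 km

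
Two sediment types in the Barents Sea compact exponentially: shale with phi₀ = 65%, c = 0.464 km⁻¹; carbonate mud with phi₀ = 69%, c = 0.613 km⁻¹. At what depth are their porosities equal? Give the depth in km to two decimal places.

Set phi₀ₐ e^(−cₐd) = phi₀ᵦ e^(−cᵦd) ⇒ ln(phi₀ₐ/phi₀ᵦ) = (cₐ − cᵦ)·d
d = ln(0.65/0.69) / (0.464 − 0.613) = -0.0597 / -0.149 = 0.401 km

0.40 km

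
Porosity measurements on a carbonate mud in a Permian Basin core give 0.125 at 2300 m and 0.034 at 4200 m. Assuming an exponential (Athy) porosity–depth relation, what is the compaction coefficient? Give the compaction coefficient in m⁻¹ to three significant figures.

0.000685 m⁻¹

Working in km (1 km = 1000 m; c in km⁻¹ = c in m⁻¹ × 1000):
Athy: φ(z) = φ₀ e^(−cz) ⇒ φ₁/φ₂ = e^{c(z₂−z₁)} ⇒ c = ln(φ₁/φ₂)/(z₂−z₁)
c = ln(0.125/0.034) / (4.2 − 2.3) = ln(3.676) / 1.9 = 1.3020 / 1.9 = 0.6852 km⁻¹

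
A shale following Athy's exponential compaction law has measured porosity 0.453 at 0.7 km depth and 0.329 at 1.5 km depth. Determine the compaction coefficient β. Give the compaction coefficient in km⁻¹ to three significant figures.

Athy: phi(Z) = phi₀ e^(−βZ) ⇒ phi₁/phi₂ = e^{β(Z₂−Z₁)} ⇒ β = ln(phi₁/phi₂)/(Z₂−Z₁)
β = ln(0.453/0.329) / (1.5 − 0.7) = ln(1.377) / 0.8 = 0.3198 / 0.8 = 0.3998 km⁻¹

0.400 km⁻¹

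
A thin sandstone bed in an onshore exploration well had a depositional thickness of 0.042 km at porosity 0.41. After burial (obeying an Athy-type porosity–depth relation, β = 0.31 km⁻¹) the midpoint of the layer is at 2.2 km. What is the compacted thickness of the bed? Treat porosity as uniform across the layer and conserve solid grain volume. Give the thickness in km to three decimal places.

0.031 km

Porosity at 2.2 km: φ = 0.41·exp(−0.31×2.2) = 0.2073
Solid-volume conservation: h(1−φ) = h₀(1−φ₀) ⇒ h = h₀·(1−φ₀)/(1−φ)
h = 0.042 × (1 − 0.41)/(1 − 0.2073) = 0.042 × 0.7443 = 0.0313 km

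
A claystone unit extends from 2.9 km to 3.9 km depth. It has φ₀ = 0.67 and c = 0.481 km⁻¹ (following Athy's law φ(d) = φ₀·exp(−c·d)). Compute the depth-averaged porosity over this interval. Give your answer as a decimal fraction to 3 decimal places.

⟨φ⟩ = (1/(d₂−d₁)) ∫ φ₀ e^(−cd) dd = φ₀·(e^(−c·d₁) − e^(−c·d₂)) / (c·(d₂−d₁))
e^(−0.481×2.9) = 0.2479; e^(−0.481×3.9) = 0.1532
⟨φ⟩ = 0.67 × (0.2479 − 0.1532) / (0.481 × 1) = 0.67 × 0.1968 = 0.1318

0.132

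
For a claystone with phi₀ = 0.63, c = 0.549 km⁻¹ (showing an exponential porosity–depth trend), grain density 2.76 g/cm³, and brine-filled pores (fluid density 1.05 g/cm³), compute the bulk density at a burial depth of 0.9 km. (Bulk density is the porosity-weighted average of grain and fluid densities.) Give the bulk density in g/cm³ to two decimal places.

Porosity at depth: phi = 0.63·exp(−0.549×0.9) = 0.63×0.6101 = 0.3844
Bulk density: ρ_b = (1−phi)ρ_g + phi·ρ_f = 0.6156×2.76 + 0.3844×1.05
       = 1.699 + 0.404 = 2.103 g/cm³

2.10 g/cm³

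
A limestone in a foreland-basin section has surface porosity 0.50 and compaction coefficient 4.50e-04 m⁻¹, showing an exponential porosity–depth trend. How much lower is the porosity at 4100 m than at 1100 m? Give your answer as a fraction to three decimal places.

Working in km (1 km = 1000 m; c in km⁻¹ = c in m⁻¹ × 1000):
phi(1.1) = 0.5·e^(−0.45×1.1) = 0.3048
phi(4.1) = 0.5·e^(−0.45×4.1) = 0.0790
Δphi = 0.3048 − 0.0790 = 0.2258

0.226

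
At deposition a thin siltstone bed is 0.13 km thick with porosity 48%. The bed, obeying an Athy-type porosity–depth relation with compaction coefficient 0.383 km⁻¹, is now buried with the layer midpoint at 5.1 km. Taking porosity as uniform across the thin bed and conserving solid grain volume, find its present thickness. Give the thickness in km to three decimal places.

0.073 km

Porosity at 5.1 km: φ = 0.48·exp(−0.383×5.1) = 0.0681
Solid-volume conservation: h(1−φ) = h₀(1−φ₀) ⇒ h = h₀·(1−φ₀)/(1−φ)
h = 0.13 × (1 − 0.48)/(1 − 0.0681) = 0.13 × 0.5580 = 0.0725 km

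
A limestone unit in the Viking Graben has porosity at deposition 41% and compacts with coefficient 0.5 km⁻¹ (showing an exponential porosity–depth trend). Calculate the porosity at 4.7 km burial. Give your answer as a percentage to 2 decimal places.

3.91%

φ = φ₀·exp(−k·z) = 0.41 × exp(−0.5 × 4.7) = 0.41 × exp(−2.35)
  = 0.41 × 0.0954 = 0.0391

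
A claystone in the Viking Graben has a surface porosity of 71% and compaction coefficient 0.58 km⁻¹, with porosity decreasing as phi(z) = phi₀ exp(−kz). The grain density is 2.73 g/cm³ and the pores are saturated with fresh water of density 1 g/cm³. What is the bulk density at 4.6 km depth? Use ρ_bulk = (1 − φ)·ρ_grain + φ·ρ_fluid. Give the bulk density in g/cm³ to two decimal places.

2.64 g/cm³

Porosity at depth: phi = 0.71·exp(−0.58×4.6) = 0.71×0.0694 = 0.0493
Bulk density: ρ_b = (1−phi)ρ_g + phi·ρ_f = 0.9507×2.73 + 0.0493×1
       = 2.595 + 0.049 = 2.645 g/cm³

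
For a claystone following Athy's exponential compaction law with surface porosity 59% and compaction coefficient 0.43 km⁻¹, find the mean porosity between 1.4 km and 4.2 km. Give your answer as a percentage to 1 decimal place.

18.8%

⟨phi⟩ = (1/(Z₂−Z₁)) ∫ phi₀ e^(−kZ) dZ = phi₀·(e^(−k·Z₁) − e^(−k·Z₂)) / (k·(Z₂−Z₁))
e^(−0.43×1.4) = 0.5477; e^(−0.43×4.2) = 0.1643
⟨phi⟩ = 0.59 × (0.5477 − 0.1643) / (0.43 × 2.8) = 0.59 × 0.3184 = 0.1879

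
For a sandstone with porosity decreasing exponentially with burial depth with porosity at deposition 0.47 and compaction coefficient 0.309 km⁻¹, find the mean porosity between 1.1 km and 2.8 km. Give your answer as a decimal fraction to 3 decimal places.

⟨phi⟩ = (1/(z₂−z₁)) ∫ phi₀ e^(−kz) dz = phi₀·(e^(−k·z₁) − e^(−k·z₂)) / (k·(z₂−z₁))
e^(−0.309×1.1) = 0.7118; e^(−0.309×2.8) = 0.4210
⟨phi⟩ = 0.47 × (0.7118 − 0.4210) / (0.309 × 1.7) = 0.47 × 0.5537 = 0.2603

0.260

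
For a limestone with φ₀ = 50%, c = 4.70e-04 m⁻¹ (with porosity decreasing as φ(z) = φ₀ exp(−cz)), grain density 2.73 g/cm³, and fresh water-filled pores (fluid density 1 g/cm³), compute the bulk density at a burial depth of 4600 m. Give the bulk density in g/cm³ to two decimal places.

Working in km (1 km = 1000 m; c in km⁻¹ = c in m⁻¹ × 1000):
Porosity at depth: φ = 0.5·exp(−0.47×4.6) = 0.5×0.1151 = 0.0575
Bulk density: ρ_b = (1−φ)ρ_g + φ·ρ_f = 0.9425×2.73 + 0.0575×1
       = 2.573 + 0.058 = 2.630 g/cm³

2.63 g/cm³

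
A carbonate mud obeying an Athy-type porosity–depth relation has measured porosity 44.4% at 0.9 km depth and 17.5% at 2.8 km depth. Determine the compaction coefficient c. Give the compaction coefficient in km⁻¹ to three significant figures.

Athy: n(Z) = n₀ e^(−cZ) ⇒ n₁/n₂ = e^{c(Z₂−Z₁)} ⇒ c = ln(n₁/n₂)/(Z₂−Z₁)
c = ln(0.444/0.175) / (2.8 − 0.9) = ln(2.537) / 1.9 = 0.9310 / 1.9 = 0.49 km⁻¹

0.490 km⁻¹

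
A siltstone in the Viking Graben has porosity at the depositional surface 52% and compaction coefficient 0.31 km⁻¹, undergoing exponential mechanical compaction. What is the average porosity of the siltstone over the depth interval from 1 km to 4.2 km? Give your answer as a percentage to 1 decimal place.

⟨n⟩ = (1/(z₂−z₁)) ∫ n₀ e^(−kz) dz = n₀·(e^(−k·z₁) − e^(−k·z₂)) / (k·(z₂−z₁))
e^(−0.31×1) = 0.7334; e^(−0.31×4.2) = 0.2720
⟨n⟩ = 0.52 × (0.7334 − 0.2720) / (0.31 × 3.2) = 0.52 × 0.4652 = 0.2419

24.2%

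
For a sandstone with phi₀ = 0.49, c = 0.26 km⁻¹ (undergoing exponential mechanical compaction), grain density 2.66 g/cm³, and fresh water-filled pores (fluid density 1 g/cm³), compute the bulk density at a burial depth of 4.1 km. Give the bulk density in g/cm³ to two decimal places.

Porosity at depth: phi = 0.49·exp(−0.26×4.1) = 0.49×0.3444 = 0.1687
Bulk density: ρ_b = (1−phi)ρ_g + phi·ρ_f = 0.8313×2.66 + 0.1687×1
       = 2.211 + 0.169 = 2.380 g/cm³

2.38 g/cm³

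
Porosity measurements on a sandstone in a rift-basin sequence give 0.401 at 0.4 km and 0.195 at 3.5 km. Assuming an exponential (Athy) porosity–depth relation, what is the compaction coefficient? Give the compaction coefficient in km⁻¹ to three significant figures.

Athy: n(d) = n₀ e^(−kd) ⇒ n₁/n₂ = e^{k(d₂−d₁)} ⇒ k = ln(n₁/n₂)/(d₂−d₁)
k = ln(0.401/0.195) / (3.5 − 0.4) = ln(2.056) / 3.1 = 0.7210 / 3.1 = 0.2326 km⁻¹

0.233 km⁻¹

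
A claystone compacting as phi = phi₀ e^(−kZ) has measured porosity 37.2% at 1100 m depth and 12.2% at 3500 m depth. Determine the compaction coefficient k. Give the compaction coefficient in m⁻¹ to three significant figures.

Working in km (1 km = 1000 m; k in km⁻¹ = k in m⁻¹ × 1000):
Athy: phi(Z) = phi₀ e^(−kZ) ⇒ phi₁/phi₂ = e^{k(Z₂−Z₁)} ⇒ k = ln(phi₁/phi₂)/(Z₂−Z₁)
k = ln(0.372/0.122) / (3.5 − 1.1) = ln(3.049) / 2.4 = 1.1149 / 2.4 = 0.4645 km⁻¹

0.000465 m⁻¹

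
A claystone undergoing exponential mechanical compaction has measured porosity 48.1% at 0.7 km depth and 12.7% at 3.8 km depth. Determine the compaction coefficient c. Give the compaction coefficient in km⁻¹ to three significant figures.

0.430 km⁻¹

Athy: phi(Z) = phi₀ e^(−cZ) ⇒ phi₁/phi₂ = e^{c(Z₂−Z₁)} ⇒ c = ln(phi₁/phi₂)/(Z₂−Z₁)
c = ln(0.481/0.127) / (3.8 − 0.7) = ln(3.787) / 3.1 = 1.3317 / 3.1 = 0.4296 km⁻¹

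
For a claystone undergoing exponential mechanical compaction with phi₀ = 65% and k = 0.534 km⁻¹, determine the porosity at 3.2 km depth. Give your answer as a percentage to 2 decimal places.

11.77%

phi = phi₀·exp(−k·Z) = 0.65 × exp(−0.534 × 3.2) = 0.65 × exp(−1.709)
  = 0.65 × 0.1811 = 0.1177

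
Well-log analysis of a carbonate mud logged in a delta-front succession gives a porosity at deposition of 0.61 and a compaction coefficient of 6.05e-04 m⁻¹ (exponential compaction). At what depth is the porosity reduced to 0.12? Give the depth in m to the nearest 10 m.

2690 m

Working in km (1 km = 1000 m; β in km⁻¹ = β in m⁻¹ × 1000):
Invert Athy's law: Z = ln(phi₀/phi) / β
Z = ln(0.61/0.12) / 0.605 = ln(5.083) / 0.605 = 1.6260 / 0.605 = 2.688 km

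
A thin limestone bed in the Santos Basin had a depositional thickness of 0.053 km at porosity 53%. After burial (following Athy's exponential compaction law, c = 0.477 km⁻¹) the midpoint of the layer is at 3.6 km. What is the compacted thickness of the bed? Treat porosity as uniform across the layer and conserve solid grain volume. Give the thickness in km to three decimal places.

0.028 km

Porosity at 3.6 km: φ = 0.53·exp(−0.477×3.6) = 0.0952
Solid-volume conservation: h(1−φ) = h₀(1−φ₀) ⇒ h = h₀·(1−φ₀)/(1−φ)
h = 0.053 × (1 − 0.53)/(1 − 0.0952) = 0.053 × 0.5194 = 0.0275 km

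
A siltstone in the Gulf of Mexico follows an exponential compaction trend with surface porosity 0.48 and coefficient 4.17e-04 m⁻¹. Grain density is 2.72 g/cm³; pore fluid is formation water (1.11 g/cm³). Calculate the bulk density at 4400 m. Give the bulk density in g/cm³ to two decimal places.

2.60 g/cm³

Working in km (1 km = 1000 m; k in km⁻¹ = k in m⁻¹ × 1000):
Porosity at depth: n = 0.48·exp(−0.417×4.4) = 0.48×0.1596 = 0.0766
Bulk density: ρ_b = (1−n)ρ_g + n·ρ_f = 0.9234×2.72 + 0.0766×1.11
       = 2.512 + 0.085 = 2.597 g/cm³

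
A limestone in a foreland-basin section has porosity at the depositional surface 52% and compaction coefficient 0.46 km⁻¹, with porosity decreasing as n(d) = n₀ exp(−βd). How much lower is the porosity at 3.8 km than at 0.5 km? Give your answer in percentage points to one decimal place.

32.3 percentage points

n(0.5) = 0.52·e^(−0.46×0.5) = 0.4132
n(3.8) = 0.52·e^(−0.46×3.8) = 0.0905
Δn = 0.4132 − 0.0905 = 0.3226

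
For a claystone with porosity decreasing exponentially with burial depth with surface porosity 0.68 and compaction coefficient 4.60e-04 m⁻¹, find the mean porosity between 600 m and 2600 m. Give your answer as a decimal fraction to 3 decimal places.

0.337

Working in km (1 km = 1000 m; c in km⁻¹ = c in m⁻¹ × 1000):
⟨n⟩ = (1/(d₂−d₁)) ∫ n₀ e^(−cd) dd = n₀·(e^(−c·d₁) − e^(−c·d₂)) / (c·(d₂−d₁))
e^(−0.46×0.6) = 0.7588; e^(−0.46×2.6) = 0.3024
⟨n⟩ = 0.68 × (0.7588 − 0.3024) / (0.46 × 2) = 0.68 × 0.4961 = 0.3373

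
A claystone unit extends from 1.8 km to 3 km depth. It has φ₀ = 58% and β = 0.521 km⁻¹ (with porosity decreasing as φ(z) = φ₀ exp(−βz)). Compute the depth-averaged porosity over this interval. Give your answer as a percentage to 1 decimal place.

16.9%

⟨φ⟩ = (1/(z₂−z₁)) ∫ φ₀ e^(−βz) dz = φ₀·(e^(−β·z₁) − e^(−β·z₂)) / (β·(z₂−z₁))
e^(−0.521×1.8) = 0.3915; e^(−0.521×3) = 0.2095
⟨φ⟩ = 0.58 × (0.3915 − 0.2095) / (0.521 × 1.2) = 0.58 × 0.2911 = 0.1688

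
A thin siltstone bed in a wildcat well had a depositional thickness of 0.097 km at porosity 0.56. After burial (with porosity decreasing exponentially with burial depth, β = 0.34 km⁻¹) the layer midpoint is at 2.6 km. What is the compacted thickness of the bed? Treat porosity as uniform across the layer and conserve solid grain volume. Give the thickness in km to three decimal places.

Porosity at 2.6 km: phi = 0.56·exp(−0.34×2.6) = 0.2314
Solid-volume conservation: h(1−phi) = h₀(1−phi₀) ⇒ h = h₀·(1−phi₀)/(1−phi)
h = 0.097 × (1 − 0.56)/(1 − 0.2314) = 0.097 × 0.5724 = 0.0555 km

0.056 km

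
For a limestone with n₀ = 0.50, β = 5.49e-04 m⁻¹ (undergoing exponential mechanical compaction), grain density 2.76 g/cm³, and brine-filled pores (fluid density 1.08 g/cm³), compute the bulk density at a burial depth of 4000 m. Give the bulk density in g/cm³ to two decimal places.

Working in km (1 km = 1000 m; β in km⁻¹ = β in m⁻¹ × 1000):
Porosity at depth: n = 0.5·exp(−0.549×4) = 0.5×0.1112 = 0.0556
Bulk density: ρ_b = (1−n)ρ_g + n·ρ_f = 0.9444×2.76 + 0.0556×1.08
       = 2.606 + 0.060 = 2.667 g/cm³

2.67 g/cm³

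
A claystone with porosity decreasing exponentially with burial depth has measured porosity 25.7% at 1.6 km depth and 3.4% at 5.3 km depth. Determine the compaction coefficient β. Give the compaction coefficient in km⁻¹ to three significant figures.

Athy: φ(z) = φ₀ e^(−βz) ⇒ φ₁/φ₂ = e^{β(z₂−z₁)} ⇒ β = ln(φ₁/φ₂)/(z₂−z₁)
β = ln(0.257/0.034) / (5.3 − 1.6) = ln(7.559) / 3.7 = 2.0227 / 3.7 = 0.5467 km⁻¹

0.547 km⁻¹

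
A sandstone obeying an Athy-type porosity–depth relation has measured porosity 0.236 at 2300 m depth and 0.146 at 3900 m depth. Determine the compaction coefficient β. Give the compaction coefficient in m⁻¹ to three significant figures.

0.000300 m⁻¹

Working in km (1 km = 1000 m; β in km⁻¹ = β in m⁻¹ × 1000):
Athy: φ(z) = φ₀ e^(−βz) ⇒ φ₁/φ₂ = e^{β(z₂−z₁)} ⇒ β = ln(φ₁/φ₂)/(z₂−z₁)
β = ln(0.236/0.146) / (3.9 − 2.3) = ln(1.616) / 1.6 = 0.4802 / 1.6 = 0.3001 km⁻¹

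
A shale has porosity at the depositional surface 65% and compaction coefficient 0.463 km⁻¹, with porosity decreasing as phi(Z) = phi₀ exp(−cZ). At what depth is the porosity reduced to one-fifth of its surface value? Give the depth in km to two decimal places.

3.48 km

phi/phi₀ = 1/5 ⇒ exp(−c·Z) = 1/5 ⇒ Z = ln(5) / c
Z = 1.6094 / 0.463 = 3.476 km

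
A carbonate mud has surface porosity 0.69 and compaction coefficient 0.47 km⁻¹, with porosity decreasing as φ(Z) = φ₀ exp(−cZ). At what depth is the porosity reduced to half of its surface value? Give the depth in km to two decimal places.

1.47 km

φ/φ₀ = 1/2 ⇒ exp(−c·Z) = 1/2 ⇒ Z = ln(2) / c
Z = 0.6931 / 0.47 = 1.475 km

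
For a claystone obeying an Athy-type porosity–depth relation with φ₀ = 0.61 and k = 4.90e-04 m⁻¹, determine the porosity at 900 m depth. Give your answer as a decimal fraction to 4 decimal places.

Working in km (1 km = 1000 m; k in km⁻¹ = k in m⁻¹ × 1000):
φ = φ₀·exp(−k·z) = 0.61 × exp(−0.49 × 0.9) = 0.61 × exp(−0.441)
  = 0.61 × 0.6434 = 0.3925

0.3925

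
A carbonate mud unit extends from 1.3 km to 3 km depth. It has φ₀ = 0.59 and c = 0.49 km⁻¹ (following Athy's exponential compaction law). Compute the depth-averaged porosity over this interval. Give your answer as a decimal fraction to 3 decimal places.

0.212

⟨φ⟩ = (1/(d₂−d₁)) ∫ φ₀ e^(−cd) dd = φ₀·(e^(−c·d₁) − e^(−c·d₂)) / (c·(d₂−d₁))
e^(−0.49×1.3) = 0.5289; e^(−0.49×3) = 0.2299
⟨φ⟩ = 0.59 × (0.5289 − 0.2299) / (0.49 × 1.7) = 0.59 × 0.3589 = 0.2117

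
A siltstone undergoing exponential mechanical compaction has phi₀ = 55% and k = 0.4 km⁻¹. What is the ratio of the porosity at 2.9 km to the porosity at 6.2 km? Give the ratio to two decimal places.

3.74

phi(z₁)/phi(z₂) = e^(−k·z₁)/e^(−k·z₂) = e^{k(z₂−z₁)}
= exp(0.4 × 3.3) = exp(1.32) = 3.7434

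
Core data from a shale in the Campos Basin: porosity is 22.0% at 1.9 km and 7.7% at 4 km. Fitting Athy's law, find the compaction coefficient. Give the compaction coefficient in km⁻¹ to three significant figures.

Athy: n(d) = n₀ e^(−cd) ⇒ n₁/n₂ = e^{c(d₂−d₁)} ⇒ c = ln(n₁/n₂)/(d₂−d₁)
c = ln(0.22/0.077) / (4 − 1.9) = ln(2.857) / 2.1 = 1.0498 / 2.1 = 0.4999 km⁻¹

0.500 km⁻¹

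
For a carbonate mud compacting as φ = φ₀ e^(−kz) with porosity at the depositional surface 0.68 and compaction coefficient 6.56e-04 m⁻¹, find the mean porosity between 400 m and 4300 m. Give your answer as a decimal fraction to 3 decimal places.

Working in km (1 km = 1000 m; k in km⁻¹ = k in m⁻¹ × 1000):
⟨φ⟩ = (1/(z₂−z₁)) ∫ φ₀ e^(−kz) dz = φ₀·(e^(−k·z₁) − e^(−k·z₂)) / (k·(z₂−z₁))
e^(−0.656×0.4) = 0.7692; e^(−0.656×4.3) = 0.0596
⟨φ⟩ = 0.68 × (0.7692 − 0.0596) / (0.656 × 3.9) = 0.68 × 0.2774 = 0.1886

0.189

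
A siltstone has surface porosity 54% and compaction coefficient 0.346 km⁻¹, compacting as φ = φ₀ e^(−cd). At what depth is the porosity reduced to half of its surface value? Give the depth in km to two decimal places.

φ/φ₀ = 1/2 ⇒ exp(−c·d) = 1/2 ⇒ d = ln(2) / c
d = 0.6931 / 0.346 = 2.003 km

2.00 km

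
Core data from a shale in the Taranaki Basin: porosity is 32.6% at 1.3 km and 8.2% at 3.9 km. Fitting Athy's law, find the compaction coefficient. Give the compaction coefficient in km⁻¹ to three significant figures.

0.531 km⁻¹

Athy: n(z) = n₀ e^(−βz) ⇒ n₁/n₂ = e^{β(z₂−z₁)} ⇒ β = ln(n₁/n₂)/(z₂−z₁)
β = ln(0.326/0.082) / (3.9 − 1.3) = ln(3.976) / 2.6 = 1.3802 / 2.6 = 0.5308 km⁻¹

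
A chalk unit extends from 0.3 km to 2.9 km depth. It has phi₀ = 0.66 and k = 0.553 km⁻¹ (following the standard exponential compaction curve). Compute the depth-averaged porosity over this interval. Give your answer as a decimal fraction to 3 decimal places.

0.297

⟨phi⟩ = (1/(Z₂−Z₁)) ∫ phi₀ e^(−kZ) dZ = phi₀·(e^(−k·Z₁) − e^(−k·Z₂)) / (k·(Z₂−Z₁))
e^(−0.553×0.3) = 0.8471; e^(−0.553×2.9) = 0.2012
⟨phi⟩ = 0.66 × (0.8471 − 0.2012) / (0.553 × 2.6) = 0.66 × 0.4493 = 0.2965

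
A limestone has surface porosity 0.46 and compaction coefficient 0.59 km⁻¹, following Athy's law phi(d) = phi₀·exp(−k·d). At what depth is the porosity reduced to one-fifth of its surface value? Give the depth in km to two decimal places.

phi/phi₀ = 1/5 ⇒ exp(−k·d) = 1/5 ⇒ d = ln(5) / k
d = 1.6094 / 0.59 = 2.728 km

2.73 km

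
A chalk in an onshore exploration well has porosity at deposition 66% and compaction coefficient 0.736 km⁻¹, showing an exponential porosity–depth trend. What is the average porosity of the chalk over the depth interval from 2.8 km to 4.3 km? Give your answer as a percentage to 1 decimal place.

5.1%

⟨phi⟩ = (1/(Z₂−Z₁)) ∫ phi₀ e^(−kZ) dZ = phi₀·(e^(−k·Z₁) − e^(−k·Z₂)) / (k·(Z₂−Z₁))
e^(−0.736×2.8) = 0.1274; e^(−0.736×4.3) = 0.0422
⟨phi⟩ = 0.66 × (0.1274 − 0.0422) / (0.736 × 1.5) = 0.66 × 0.0771 = 0.0509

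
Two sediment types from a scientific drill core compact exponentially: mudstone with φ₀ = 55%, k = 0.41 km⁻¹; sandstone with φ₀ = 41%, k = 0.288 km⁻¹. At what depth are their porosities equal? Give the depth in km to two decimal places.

Set φ₀ₐ e^(−kₐd) = φ₀ᵦ e^(−kᵦd) ⇒ ln(φ₀ₐ/φ₀ᵦ) = (kₐ − kᵦ)·d
d = ln(0.55/0.41) / (0.41 − 0.288) = 0.2938 / 0.122 = 2.408 km

2.41 km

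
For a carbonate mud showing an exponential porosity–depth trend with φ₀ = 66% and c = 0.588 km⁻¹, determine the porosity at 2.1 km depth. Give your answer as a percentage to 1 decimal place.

φ = φ₀·exp(−c·d) = 0.66 × exp(−0.588 × 2.1) = 0.66 × exp(−1.235)
  = 0.66 × 0.2909 = 0.1920

19.2%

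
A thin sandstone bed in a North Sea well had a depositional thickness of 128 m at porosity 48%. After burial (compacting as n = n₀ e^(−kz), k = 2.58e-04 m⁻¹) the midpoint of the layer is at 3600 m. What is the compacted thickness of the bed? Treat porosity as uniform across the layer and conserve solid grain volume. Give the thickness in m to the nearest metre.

82 m

Working in km (1 km = 1000 m; k in km⁻¹ = k in m⁻¹ × 1000):
Porosity at 3.6 km: n = 0.48·exp(−0.258×3.6) = 0.1896
Solid-volume conservation: h(1−n) = h₀(1−n₀) ⇒ h = h₀·(1−n₀)/(1−n)
h = 0.128 × (1 − 0.48)/(1 − 0.1896) = 0.128 × 0.6417 = 0.0821 km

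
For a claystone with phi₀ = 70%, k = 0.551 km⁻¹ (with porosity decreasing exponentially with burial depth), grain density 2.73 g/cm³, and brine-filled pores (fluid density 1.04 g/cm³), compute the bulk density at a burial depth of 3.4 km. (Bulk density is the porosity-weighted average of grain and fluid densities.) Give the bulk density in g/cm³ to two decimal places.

Porosity at depth: phi = 0.7·exp(−0.551×3.4) = 0.7×0.1536 = 0.1075
Bulk density: ρ_b = (1−phi)ρ_g + phi·ρ_f = 0.8925×2.73 + 0.1075×1.04
       = 2.436 + 0.112 = 2.548 g/cm³

2.55 g/cm³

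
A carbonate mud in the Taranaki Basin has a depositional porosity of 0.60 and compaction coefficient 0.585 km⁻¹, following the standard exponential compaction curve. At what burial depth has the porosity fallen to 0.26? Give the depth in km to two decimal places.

Invert Athy's law: Z = ln(n₀/n) / c
Z = ln(0.6/0.26) / 0.585 = ln(2.308) / 0.585 = 0.8362 / 0.585 = 1.429 km

1.43 km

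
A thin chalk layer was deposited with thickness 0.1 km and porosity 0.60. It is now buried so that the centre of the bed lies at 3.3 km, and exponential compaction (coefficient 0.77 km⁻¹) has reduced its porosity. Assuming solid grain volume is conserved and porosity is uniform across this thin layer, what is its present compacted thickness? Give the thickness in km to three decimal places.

Porosity at 3.3 km: phi = 0.6·exp(−0.77×3.3) = 0.0473
Solid-volume conservation: h(1−phi) = h₀(1−phi₀) ⇒ h = h₀·(1−phi₀)/(1−phi)
h = 0.1 × (1 − 0.6)/(1 − 0.0473) = 0.1 × 0.4198 = 0.0420 km

0.042 km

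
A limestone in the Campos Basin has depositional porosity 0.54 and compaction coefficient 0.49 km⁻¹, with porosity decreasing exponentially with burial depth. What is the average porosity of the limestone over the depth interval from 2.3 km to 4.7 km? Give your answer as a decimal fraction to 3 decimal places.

0.103

⟨n⟩ = (1/(Z₂−Z₁)) ∫ n₀ e^(−cZ) dZ = n₀·(e^(−c·Z₁) − e^(−c·Z₂)) / (c·(Z₂−Z₁))
e^(−0.49×2.3) = 0.3240; e^(−0.49×4.7) = 0.1000
⟨n⟩ = 0.54 × (0.3240 − 0.1000) / (0.49 × 2.4) = 0.54 × 0.1905 = 0.1029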